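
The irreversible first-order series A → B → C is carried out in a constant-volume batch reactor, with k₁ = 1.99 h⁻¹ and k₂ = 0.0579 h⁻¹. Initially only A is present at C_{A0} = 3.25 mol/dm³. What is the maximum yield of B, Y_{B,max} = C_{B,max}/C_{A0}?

0.899

Evaluating C_B at t_opt = ln(k₂/k₁)/(k₂−k₁) gives C_{B,max}/C_{A0} = (k₁/k₂)^[k₂/(k₂−k₁)].
= (1.99/0.0579)^(0.0579/(0.0579−1.99)) = (34.37)^(-0.02997) = 0.8994.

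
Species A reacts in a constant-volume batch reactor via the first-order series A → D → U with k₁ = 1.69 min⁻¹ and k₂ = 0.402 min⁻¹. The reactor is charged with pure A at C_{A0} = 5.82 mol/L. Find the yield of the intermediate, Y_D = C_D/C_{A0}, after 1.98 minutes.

0.546

For first-order series with pure A initially, C_D(t) = k₁C_{A0}/(k₂−k₁)·(e^(−k₁t) − e^(−k₂t)).
e^(−k₁t) = e^(−1.69×1.98) = e^(−3.346) = 0.03522; e^(−k₂t) = e^(−0.7960) = 0.4511.
C_D = 1.69×5.82/(0.402−1.69) × (0.03522−0.4511) = (-7.636)×(-0.4159) = 3.176 mol/L.
Y_D = C_D/C_{A0} = 3.176/5.82 = 0.546.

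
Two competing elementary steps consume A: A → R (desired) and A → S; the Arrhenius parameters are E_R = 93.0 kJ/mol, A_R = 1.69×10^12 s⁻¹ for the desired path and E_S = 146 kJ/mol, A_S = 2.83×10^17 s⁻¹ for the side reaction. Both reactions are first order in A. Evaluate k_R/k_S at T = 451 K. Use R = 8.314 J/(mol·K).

k_R/k_S = (A_R/A_S)·exp[−(E_R−E_S)/(RT)] = (A_R/A_S)·exp[(E_S−E_R)/(RT)].
(E_S−E_R)/(RT) = (146−93.0)×10³/(8.314×451) = 53000/3750 = 14.13.
k_R/k_S = (1.69×10^12/2.83×10^17)·exp(14.13) = 5.972×10^-6 × 1.376×10^6 = 8.22.
Since E_R < E_S, lowering the temperature improves selectivity toward R.

8.22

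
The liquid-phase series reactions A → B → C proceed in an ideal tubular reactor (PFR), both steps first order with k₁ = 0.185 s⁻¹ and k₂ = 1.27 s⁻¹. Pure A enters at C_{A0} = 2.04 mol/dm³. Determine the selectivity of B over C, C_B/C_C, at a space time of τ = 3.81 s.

Solving the coupled first-order balances gives C_B(τ) = [k₁/(k₂−k₁)]·C_{A0}·(e^(−k₁τ) − e^(−k₂τ)).
e^(−k₁τ) = e^(−0.185×3.81) = e^(−0.7048) = 0.4942; e^(−k₂τ) = e^(−4.839) = 0.007917.
C_B = 0.185×2.04/(1.27−0.185) × (0.4942−0.007917) = 0.3478×0.4863 = 0.1691 mol/dm³.
C_A = C_{A0}e^(−k₁τ) = 1.008 mol/dm³, so C_C = C_{A0}−C_A−C_B = 0.8627 mol/dm³; C_B/C_C = 0.196.

0.196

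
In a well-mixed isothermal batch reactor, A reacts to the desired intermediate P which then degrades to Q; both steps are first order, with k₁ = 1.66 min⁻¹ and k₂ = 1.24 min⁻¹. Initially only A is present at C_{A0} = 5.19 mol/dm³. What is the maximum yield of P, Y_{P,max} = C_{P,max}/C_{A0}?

Evaluating C_P at t_opt = ln(k₂/k₁)/(k₂−k₁) gives C_{P,max}/C_{A0} = (k₁/k₂)^[k₂/(k₂−k₁)].
= (1.66/1.24)^(1.24/(1.24−1.66)) = (1.339)^(-2.952) = 0.4226.

0.423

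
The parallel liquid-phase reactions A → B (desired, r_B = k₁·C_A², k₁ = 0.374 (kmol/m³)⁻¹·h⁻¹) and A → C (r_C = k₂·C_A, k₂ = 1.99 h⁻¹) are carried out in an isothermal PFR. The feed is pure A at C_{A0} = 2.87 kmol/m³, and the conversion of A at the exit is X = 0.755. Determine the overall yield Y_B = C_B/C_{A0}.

C_A = C_{A0}(1−X) = 0.7032 kmol/m³.
Along a PFR/batch, dC_C/dC_A = −r_C/(r_B+r_C) = −k₂/(k₂+k₁·C_A).
Integrating from C_{A0} to C_A: C_C = (1.99/0.374)·ln[(1.99+0.374·2.87)/(1.99+0.374·0.703)] = 5.321·ln(3.063/2.253) = 1.635 kmol/m³.
Then C_B = (C_{A0}−C_A) − C_C = 2.167 − 1.635 = 0.5319 kmol/m³.
Y_B = C_B/C_{A0} = 0.5319/2.87 = 0.185.

0.185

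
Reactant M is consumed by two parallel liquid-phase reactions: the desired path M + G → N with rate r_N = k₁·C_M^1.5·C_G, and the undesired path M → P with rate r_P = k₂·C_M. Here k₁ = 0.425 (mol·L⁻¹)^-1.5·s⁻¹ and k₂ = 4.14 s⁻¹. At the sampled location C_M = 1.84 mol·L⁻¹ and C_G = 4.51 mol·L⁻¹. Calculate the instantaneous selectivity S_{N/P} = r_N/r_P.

S_{N/P} = r_N/r_P = (k₁·C_M^1.5·C_G)/(k₂·C_M) = (k₁/k₂)·C_M^0.5·C_G.
= (0.425×1.840^1.5×4.510) / (4.14×1.840) = 4.784/7.618 = 0.628.
Since the desired path is higher order in M, keeping C_M high (PFR or concentrated feed) favours N.

0.628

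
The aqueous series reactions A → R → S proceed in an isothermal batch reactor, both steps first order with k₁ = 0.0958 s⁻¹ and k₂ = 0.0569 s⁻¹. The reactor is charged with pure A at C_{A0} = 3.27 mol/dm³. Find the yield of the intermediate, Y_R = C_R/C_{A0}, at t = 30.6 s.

Solving the coupled first-order balances gives C_R(t) = [k₁/(k₂−k₁)]·C_{A0}·(e^(−k₁t) − e^(−k₂t)).
e^(−k₁t) = e^(−0.0958×30.6) = e^(−2.931) = 0.05332; e^(−k₂t) = e^(−1.741) = 0.1753.
C_R = 0.0958×3.27/(0.0569−0.0958) × (0.05332−0.1753) = (-8.053)×(-0.1220) = 0.9825 mol/dm³.
Y_R = C_R/C_{A0} = 0.9825/3.27 = 0.300.

0.300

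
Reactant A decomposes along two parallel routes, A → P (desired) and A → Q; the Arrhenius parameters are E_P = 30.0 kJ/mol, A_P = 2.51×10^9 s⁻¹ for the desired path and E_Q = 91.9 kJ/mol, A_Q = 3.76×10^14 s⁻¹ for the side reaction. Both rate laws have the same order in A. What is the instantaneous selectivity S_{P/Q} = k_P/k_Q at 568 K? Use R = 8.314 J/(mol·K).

k_P/k_Q = (A_P/A_Q)·exp[−(E_P−E_Q)/(RT)] = (A_P/A_Q)·exp[(E_Q−E_P)/(RT)].
(E_Q−E_P)/(RT) = (91.9−30.0)×10³/(8.314×568) = 61900/4722 = 13.11.
k_P/k_Q = (2.51×10^9/3.76×10^14)·exp(13.11) = 6.676×10^-6 × 4.928×10^5 = 3.29.
Since E_P < E_Q, lowering the temperature improves selectivity toward P.

3.29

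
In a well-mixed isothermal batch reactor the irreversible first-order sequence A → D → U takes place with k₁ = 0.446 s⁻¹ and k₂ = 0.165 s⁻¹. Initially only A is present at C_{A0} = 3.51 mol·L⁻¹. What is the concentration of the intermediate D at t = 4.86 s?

Solving the coupled first-order balances gives C_D(t) = [k₁/(k₂−k₁)]·C_{A0}·(e^(−k₁t) − e^(−k₂t)).
e^(−k₁t) = e^(−0.446×4.86) = e^(−2.168) = 0.1145; e^(−k₂t) = e^(−0.8019) = 0.4485.
C_D = 0.446×3.51/(0.165−0.446) × (0.1145−0.4485) = (-5.571)×(-0.3340) = 1.861 mol·L⁻¹.

1.86 mol·L⁻¹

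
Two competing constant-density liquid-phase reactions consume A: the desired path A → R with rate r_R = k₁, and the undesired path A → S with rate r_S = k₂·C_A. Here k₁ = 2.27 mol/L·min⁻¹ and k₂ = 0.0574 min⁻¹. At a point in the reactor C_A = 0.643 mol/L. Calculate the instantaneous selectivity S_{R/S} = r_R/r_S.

S_{R/S} = r_R/r_S = (k₁)/(k₂·C_A) = (k₁/k₂)·C_A⁻¹.
= (2.27) / (0.0574×0.6430) = 2.270/0.03691 = 61.5.
The undesired path is higher order in A, so low C_A (CSTR or dilute feed) favours R.

61.5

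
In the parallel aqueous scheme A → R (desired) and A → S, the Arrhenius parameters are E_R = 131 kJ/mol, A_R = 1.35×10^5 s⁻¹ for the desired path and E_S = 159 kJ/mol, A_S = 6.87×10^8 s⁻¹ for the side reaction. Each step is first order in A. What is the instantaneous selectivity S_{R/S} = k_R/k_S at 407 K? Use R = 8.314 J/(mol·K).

Since both paths have the same order in A, the concentration cancels and S_{R/S} = k_R/k_S = (A_R/A_S)·exp[(E_S−E_R)/(RT)].
(E_S−E_R)/(RT) = (159−131)×10³/(8.314×407) = 28000/3384 = 8.275.
k_R/k_S = (1.35×10^5/6.87×10^8)·exp(8.275) = 1.965×10^-4 × 3923 = 0.771.
Since E_R < E_S, lowering the temperature improves selectivity toward R.

0.771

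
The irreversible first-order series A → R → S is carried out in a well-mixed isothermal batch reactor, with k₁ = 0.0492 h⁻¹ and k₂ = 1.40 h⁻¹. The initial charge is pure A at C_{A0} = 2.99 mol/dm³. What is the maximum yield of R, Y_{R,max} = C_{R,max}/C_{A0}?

For a first-order series the maximum intermediate yield is C_{R,max}/C_{A0} = (k₁/k₂)^[k₂/(k₂−k₁)].
= (0.0492/1.40)^(1.40/(1.40−0.0492)) = (0.03514)^(1.036) = 0.03111.

0.0311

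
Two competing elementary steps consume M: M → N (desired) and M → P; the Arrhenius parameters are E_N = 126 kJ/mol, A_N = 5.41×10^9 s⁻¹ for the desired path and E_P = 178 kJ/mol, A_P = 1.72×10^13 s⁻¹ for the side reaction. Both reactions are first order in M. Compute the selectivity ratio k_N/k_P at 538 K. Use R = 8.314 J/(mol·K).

Since both paths have the same order in M, the concentration cancels and S_{N/P} = k_N/k_P = (A_N/A_P)·exp[(E_P−E_N)/(RT)].
(E_P−E_N)/(RT) = (178−126)×10³/(8.314×538) = 52000/4473 = 11.63.
k_N/k_P = (5.41×10^9/1.72×10^13)·exp(11.63) = 3.145×10^-4 × 1.119×10^5 = 35.2.
Since E_N < E_P, lowering the temperature improves selectivity toward N.

35.2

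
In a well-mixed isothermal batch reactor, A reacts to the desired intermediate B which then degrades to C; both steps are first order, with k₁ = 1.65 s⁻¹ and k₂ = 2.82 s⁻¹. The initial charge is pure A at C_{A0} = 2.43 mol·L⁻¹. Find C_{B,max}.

0.668 mol·L⁻¹

For a first-order series the maximum intermediate yield is C_{B,max}/C_{A0} = (k₁/k₂)^[k₂/(k₂−k₁)].
= (1.65/2.82)^(2.82/(2.82−1.65)) = (0.5851)^(2.410) = 0.2748.
C_{B,max} = 0.2748×2.43 = 0.668 mol·L⁻¹.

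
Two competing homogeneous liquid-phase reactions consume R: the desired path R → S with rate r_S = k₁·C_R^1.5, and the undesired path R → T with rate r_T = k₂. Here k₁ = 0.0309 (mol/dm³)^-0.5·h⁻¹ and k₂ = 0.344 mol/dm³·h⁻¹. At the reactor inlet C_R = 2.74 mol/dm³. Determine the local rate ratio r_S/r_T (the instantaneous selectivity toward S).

0.407

S_{S/T} = r_S/r_T = (k₁·C_R^1.5)/(k₂) = (k₁/k₂)·C_R^1.5.
= (0.0309×2.740^1.5) / (0.344) = 0.1401/0.3440 = 0.407.
Since the desired path is higher order in R, keeping C_R high (PFR or concentrated feed) favours S.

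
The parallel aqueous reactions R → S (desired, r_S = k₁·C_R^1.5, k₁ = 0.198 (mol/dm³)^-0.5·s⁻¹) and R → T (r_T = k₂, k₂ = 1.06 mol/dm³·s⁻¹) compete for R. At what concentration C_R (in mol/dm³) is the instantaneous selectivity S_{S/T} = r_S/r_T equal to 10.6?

S_{S/T} = (k₁/k₂)·C_R^1.5 ⇒ C_R = (S·k₂/k₁)^(1/1.5).
= (10.6×1.06/0.198)^(0.6667) = (56.75)^(0.6667) = 14.8 mol/dm³.

14.8 mol/dm³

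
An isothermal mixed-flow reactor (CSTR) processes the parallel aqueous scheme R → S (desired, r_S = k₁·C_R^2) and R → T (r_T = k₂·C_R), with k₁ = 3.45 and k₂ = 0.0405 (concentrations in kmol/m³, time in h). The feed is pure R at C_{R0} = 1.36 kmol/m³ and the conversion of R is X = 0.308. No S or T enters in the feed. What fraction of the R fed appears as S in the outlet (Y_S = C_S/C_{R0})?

Exit C_R = C_{R0}(1−X) = 1.36×0.692 = 0.9411 kmol/m³.
In a CSTR the entire volume is at exit conditions, so r_S = 3.45×0.9411^2 = 3.056 and r_T = 0.0405×0.9411 = 0.03812.
Fraction of consumed R going to S: r_S/(r_S+r_T) = 0.9877.
C_S = 0.9877·C_{R0}·X = 0.9877×1.36×0.308 = 0.414 kmol/m³; Y_S = C_S/C_{R0} = 0.304.

0.304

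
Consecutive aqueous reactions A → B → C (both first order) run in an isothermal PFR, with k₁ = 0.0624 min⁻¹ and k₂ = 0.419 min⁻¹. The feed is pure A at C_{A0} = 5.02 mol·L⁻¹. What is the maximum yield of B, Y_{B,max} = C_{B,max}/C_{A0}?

Evaluating C_B at τ_opt = ln(k₂/k₁)/(k₂−k₁) gives C_{B,max}/C_{A0} = (k₁/k₂)^[k₂/(k₂−k₁)].
= (0.0624/0.419)^(0.419/(0.419−0.0624)) = (0.1489)^(1.175) = 0.1067.

0.107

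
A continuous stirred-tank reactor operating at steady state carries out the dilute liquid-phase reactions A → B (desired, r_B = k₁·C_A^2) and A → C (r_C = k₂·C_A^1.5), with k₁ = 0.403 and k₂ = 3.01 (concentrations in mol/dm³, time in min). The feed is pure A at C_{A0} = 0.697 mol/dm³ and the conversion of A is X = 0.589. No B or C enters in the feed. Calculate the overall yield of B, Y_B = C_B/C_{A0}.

Exit C_A = C_{A0}(1−X) = 0.697×0.411 = 0.2865 mol/dm³.
Rates in a CSTR are evaluated at the outlet concentration: r_B = 0.403×0.2865^2 = 0.03307, r_C = 3.01×0.2865^1.5 = 0.4615.
Fraction of consumed A going to B: r_B/(r_B+r_C) = 0.06687.
C_B = 0.06687·C_{A0}·X = 0.06687×0.697×0.589 = 0.0275 mol/dm³; Y_B = C_B/C_{A0} = 0.0394.

0.0394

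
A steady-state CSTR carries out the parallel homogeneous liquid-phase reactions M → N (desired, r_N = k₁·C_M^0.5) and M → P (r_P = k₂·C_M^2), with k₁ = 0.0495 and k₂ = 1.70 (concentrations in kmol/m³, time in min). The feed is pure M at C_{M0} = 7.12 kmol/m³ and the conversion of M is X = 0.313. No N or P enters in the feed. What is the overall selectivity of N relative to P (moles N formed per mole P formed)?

Exit C_M = C_{M0}(1−X) = 7.12×0.687 = 4.891 kmol/m³.
In a CSTR the entire volume is at exit conditions, so r_N = 0.0495×4.891^0.5 = 0.1095 and r_P = 1.70×4.891^2 = 40.67.
Overall selectivity = C_N/C_P = r_Nτ/(r_Pτ) = r_N/r_P = 0.00269.

0.00269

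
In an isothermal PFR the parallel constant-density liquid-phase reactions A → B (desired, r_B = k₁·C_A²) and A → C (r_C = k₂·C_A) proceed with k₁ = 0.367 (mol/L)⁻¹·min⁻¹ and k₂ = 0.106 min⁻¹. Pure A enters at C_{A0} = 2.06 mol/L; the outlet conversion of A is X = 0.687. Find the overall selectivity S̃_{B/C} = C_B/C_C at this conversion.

4.31

C_A = C_{A0}(1−X) = 0.6448 mol/L.
Along a PFR/batch, dC_C/dC_A = −r_C/(r_B+r_C) = −k₂/(k₂+k₁·C_A).
Integrating from C_{A0} to C_A: C_C = (0.106/0.367)·ln[(0.106+0.367·2.06)/(0.106+0.367·0.645)] = 0.2888·ln(0.8620/0.3426) = 0.2665 mol/L.
Then C_B = (C_{A0}−C_A) − C_C = 1.415 − 0.2665 = 1.149 mol/L.
S̃_{B/C} = C_B/C_C = 1.149/0.2665 = 4.31.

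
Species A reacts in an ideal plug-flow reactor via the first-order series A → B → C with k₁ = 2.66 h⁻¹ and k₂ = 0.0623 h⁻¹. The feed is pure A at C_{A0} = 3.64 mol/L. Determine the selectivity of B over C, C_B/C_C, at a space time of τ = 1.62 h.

12.2

Solving the coupled first-order balances gives C_B(τ) = [k₁/(k₂−k₁)]·C_{A0}·(e^(−k₁τ) − e^(−k₂τ)).
e^(−k₁τ) = e^(−2.66×1.62) = e^(−4.309) = 0.01344; e^(−k₂τ) = e^(−0.1009) = 0.9040.
C_B = 2.66×3.64/(0.0623−2.66) × (0.01344−0.9040) = (-3.727)×(-0.8906) = 3.319 mol/L.
C_A = C_{A0}e^(−k₁τ) = 0.04894 mol/L, so C_C = C_{A0}−C_A−C_B = 0.2717 mol/L; C_B/C_C = 12.2.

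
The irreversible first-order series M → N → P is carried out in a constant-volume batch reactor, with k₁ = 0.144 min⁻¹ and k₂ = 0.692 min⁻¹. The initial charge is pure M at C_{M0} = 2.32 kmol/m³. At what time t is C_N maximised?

2.86 min

The intermediate peaks when r₁ = r₂, i.e. k₁e^(−k₁t) = k₂e^(−k₂t), giving t_opt = ln(k₂/k₁)/(k₂−k₁).
= ln(0.692/0.144)/(0.692−0.144) = ln(4.806)/0.5480 = 1.570/0.5480 = 2.86 min.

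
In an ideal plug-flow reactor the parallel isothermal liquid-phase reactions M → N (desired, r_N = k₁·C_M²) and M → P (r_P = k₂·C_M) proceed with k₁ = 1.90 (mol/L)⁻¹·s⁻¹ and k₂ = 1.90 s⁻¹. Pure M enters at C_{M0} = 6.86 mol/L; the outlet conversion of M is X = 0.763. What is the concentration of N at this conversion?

C_M = C_{M0}(1−X) = 1.626 mol/L.
Along a PFR/batch, dC_P/dC_M = −r_P/(r_N+r_P) = −k₂/(k₂+k₁·C_M).
Integrating from C_{M0} to C_M: C_P = (1.90/1.90)·ln[(1.90+1.90·6.86)/(1.90+1.90·1.63)] = 1.000·ln(14.93/4.989) = 1.096 mol/L.
Then C_N = (C_{M0}−C_M) − C_P = 5.234 − 1.096 = 4.138 mol/L.

4.14 mol/L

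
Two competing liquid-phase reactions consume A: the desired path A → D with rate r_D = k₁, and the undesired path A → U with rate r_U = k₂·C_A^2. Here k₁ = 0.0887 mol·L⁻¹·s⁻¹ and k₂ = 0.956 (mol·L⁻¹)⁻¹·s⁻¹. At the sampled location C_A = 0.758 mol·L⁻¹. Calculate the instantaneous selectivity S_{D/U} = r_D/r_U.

0.161

S_{D/U} = r_D/r_U = (k₁)/(k₂·C_A^2) = (k₁/k₂)·C_A^-2.
= (0.0887) / (0.956×0.7580^2) = 0.08870/0.5493 = 0.161.
The undesired path is higher order in A, so low C_A (CSTR or dilute feed) favours D.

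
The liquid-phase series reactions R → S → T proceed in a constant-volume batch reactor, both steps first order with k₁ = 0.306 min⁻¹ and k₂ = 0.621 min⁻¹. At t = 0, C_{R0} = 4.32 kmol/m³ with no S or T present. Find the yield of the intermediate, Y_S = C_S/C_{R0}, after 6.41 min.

0.118

For first-order series with pure R initially, C_S(t) = k₁C_{R0}/(k₂−k₁)·(e^(−k₁t) − e^(−k₂t)).
e^(−k₁t) = e^(−0.306×6.41) = e^(−1.961) = 0.1407; e^(−k₂t) = e^(−3.981) = 0.01867.
C_S = 0.306×4.32/(0.621−0.306) × (0.1407−0.01867) = 4.197×0.1220 = 0.5119 kmol/m³.
Y_S = C_S/C_{R0} = 0.5119/4.32 = 0.118.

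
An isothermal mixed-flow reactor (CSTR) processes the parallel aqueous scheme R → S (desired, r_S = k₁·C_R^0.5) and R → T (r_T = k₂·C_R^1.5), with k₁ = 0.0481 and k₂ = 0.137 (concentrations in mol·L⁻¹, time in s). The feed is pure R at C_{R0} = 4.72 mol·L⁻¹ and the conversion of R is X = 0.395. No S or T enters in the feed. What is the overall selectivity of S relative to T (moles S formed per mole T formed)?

Exit C_R = C_{R0}(1−X) = 4.72×0.605 = 2.856 mol·L⁻¹.
Rates in a CSTR are evaluated at the outlet concentration: r_S = 0.0481×2.856^0.5 = 0.08128, r_T = 0.137×2.856^1.5 = 0.6611.
Overall selectivity = C_S/C_T = r_Sτ/(r_Tτ) = r_S/r_T = 0.123.

0.123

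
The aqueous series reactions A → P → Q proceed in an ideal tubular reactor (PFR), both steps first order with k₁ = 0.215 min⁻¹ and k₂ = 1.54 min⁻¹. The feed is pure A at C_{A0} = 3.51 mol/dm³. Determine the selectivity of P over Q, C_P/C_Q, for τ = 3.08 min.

For first-order series with pure A initially, C_P(τ) = k₁C_{A0}/(k₂−k₁)·(e^(−k₁τ) − e^(−k₂τ)).
e^(−k₁τ) = e^(−0.215×3.08) = e^(−0.6622) = 0.5157; e^(−k₂τ) = e^(−4.743) = 0.008711.
C_P = 0.215×3.51/(1.54−0.215) × (0.5157−0.008711) = 0.5695×0.5070 = 0.2888 mol/dm³.
C_A = C_{A0}e^(−k₁τ) = 1.810 mol/dm³, so C_Q = C_{A0}−C_A−C_P = 1.411 mol/dm³; C_P/C_Q = 0.205.

0.205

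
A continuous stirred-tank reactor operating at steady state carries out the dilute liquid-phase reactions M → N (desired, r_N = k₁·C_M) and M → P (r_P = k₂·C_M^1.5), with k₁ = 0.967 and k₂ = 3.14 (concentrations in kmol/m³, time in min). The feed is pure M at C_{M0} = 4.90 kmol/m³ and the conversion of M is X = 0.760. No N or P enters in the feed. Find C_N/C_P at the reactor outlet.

0.284

Exit C_M = C_{M0}(1−X) = 4.90×0.240 = 1.176 kmol/m³.
Rates in a CSTR are evaluated at the outlet concentration: r_N = 0.967×1.176 = 1.137, r_P = 3.14×1.176^1.5 = 4.004.
Overall selectivity = C_N/C_P = r_Nτ/(r_Pτ) = r_N/r_P = 0.284.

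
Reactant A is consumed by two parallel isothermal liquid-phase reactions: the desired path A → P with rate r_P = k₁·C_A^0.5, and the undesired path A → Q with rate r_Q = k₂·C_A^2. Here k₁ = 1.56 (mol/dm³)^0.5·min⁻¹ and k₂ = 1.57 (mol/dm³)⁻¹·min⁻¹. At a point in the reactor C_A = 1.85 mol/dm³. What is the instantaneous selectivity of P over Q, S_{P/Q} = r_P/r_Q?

0.395

S_{P/Q} = r_P/r_Q = (k₁·C_A^0.5)/(k₂·C_A^2) = (k₁/k₂)·C_A^-1.5.
= (1.56×1.850^0.5) / (1.57×1.850^2) = 2.122/5.373 = 0.395.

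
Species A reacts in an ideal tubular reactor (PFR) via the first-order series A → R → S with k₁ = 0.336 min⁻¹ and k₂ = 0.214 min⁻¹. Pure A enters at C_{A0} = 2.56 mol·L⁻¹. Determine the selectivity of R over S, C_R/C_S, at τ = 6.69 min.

0.696

For first-order series with pure A initially, C_R(τ) = k₁C_{A0}/(k₂−k₁)·(e^(−k₁τ) − e^(−k₂τ)).
e^(−k₁τ) = e^(−0.336×6.69) = e^(−2.248) = 0.1056; e^(−k₂τ) = e^(−1.432) = 0.2389.
C_R = 0.336×2.56/(0.214−0.336) × (0.1056−0.2389) = (-7.050)×(-0.1333) = 0.9397 mol·L⁻¹.
C_A = C_{A0}e^(−k₁τ) = 0.2704 mol·L⁻¹, so C_S = C_{A0}−C_A−C_R = 1.350 mol·L⁻¹; C_R/C_S = 0.696.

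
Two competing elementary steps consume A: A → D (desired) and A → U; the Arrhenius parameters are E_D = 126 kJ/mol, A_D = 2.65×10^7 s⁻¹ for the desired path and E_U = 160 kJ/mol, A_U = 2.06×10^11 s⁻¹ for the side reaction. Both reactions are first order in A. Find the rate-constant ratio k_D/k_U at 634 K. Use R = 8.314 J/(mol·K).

Since both paths have the same order in A, the concentration cancels and S_{D/U} = k_D/k_U = (A_D/A_U)·exp[(E_U−E_D)/(RT)].
(E_U−E_D)/(RT) = (160−126)×10³/(8.314×634) = 34000/5271 = 6.450.
k_D/k_U = (2.65×10^7/2.06×10^11)·exp(6.450) = 1.286×10^-4 × 632.9 = 0.0814.

0.0814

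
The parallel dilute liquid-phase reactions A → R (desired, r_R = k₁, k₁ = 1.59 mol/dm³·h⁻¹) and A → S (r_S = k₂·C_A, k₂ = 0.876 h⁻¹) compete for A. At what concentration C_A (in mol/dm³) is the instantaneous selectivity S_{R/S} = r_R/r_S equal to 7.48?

S_{R/S} = (k₁/k₂)·C_A⁻¹ ⇒ C_A = (S·k₂/k₁)^(-1).
= (7.48×0.876/1.59)^(-1) = (4.121)^(-1) = 0.243 mol/dm³.

0.243 mol/dm³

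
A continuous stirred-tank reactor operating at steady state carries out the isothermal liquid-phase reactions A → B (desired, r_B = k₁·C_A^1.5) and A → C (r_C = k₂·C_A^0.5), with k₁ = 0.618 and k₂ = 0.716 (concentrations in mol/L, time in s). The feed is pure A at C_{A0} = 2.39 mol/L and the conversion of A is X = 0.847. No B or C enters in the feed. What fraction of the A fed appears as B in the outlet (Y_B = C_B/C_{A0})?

Exit C_A = C_{A0}(1−X) = 2.39×0.153 = 0.3657 mol/L.
A CSTR operates uniformly at the exit composition, giving r_B = 0.1367 and r_C = 0.4330 (each k·C_A^n at C_A = 0.3657).
Fraction of consumed A going to B: r_B/(r_B+r_C) = 0.2399.
C_B = 0.2399·C_{A0}·X = 0.2399×2.39×0.847 = 0.486 mol/L; Y_B = C_B/C_{A0} = 0.203.

0.203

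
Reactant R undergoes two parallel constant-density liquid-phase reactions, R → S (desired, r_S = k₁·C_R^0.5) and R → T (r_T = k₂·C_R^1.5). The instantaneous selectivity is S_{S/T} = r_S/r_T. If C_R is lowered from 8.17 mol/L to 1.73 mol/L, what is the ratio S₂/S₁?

S_{S/T} = (k₁/k₂)·C_R⁻¹, so S₂/S₁ = (C_{R,2}/C_{R,1})⁻¹.
= 8.17/1.73 = 4.72.

4.72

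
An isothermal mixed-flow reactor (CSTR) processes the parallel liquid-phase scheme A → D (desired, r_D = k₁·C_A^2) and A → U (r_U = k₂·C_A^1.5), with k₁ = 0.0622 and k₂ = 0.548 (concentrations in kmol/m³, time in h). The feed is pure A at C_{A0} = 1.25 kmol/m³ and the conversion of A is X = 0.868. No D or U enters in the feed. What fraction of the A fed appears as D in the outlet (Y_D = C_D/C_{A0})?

0.0383

Exit C_A = C_{A0}(1−X) = 1.25×0.132 = 0.1650 kmol/m³.
Rates in a CSTR are evaluated at the outlet concentration: r_D = 0.0622×0.1650^2 = 0.001693, r_U = 0.548×0.1650^1.5 = 0.03673.
Fraction of consumed A going to D: r_D/(r_D+r_U) = 0.04407.
C_D = 0.04407·C_{A0}·X = 0.04407×1.25×0.868 = 0.0478 kmol/m³; Y_D = C_D/C_{A0} = 0.0383.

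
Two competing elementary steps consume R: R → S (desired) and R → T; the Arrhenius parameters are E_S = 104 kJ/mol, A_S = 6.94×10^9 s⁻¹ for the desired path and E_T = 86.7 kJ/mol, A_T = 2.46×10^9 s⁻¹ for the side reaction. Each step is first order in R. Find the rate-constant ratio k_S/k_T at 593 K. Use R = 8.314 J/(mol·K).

0.0844

Since both paths have the same order in R, the concentration cancels and S_{S/T} = k_S/k_T = (A_S/A_T)·exp[(E_T−E_S)/(RT)].
(E_T−E_S)/(RT) = (86.7−104)×10³/(8.314×593) = -17300/4930 = -3.509.
k_S/k_T = (6.94×10^9/2.46×10^9)·exp(-3.509) = 2.821 × 0.02993 = 0.0844.
Since E_S > E_T, raising the temperature improves selectivity toward S.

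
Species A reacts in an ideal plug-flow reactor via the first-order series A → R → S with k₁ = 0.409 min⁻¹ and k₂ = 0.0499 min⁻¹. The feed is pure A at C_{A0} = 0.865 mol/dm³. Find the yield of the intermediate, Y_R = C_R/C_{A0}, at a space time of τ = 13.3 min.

Solving the coupled first-order balances gives C_R(τ) = [k₁/(k₂−k₁)]·C_{A0}·(e^(−k₁τ) − e^(−k₂τ)).
e^(−k₁τ) = e^(−0.409×13.3) = e^(−5.440) = 0.004341; e^(−k₂τ) = e^(−0.6637) = 0.5150.
C_R = 0.409×0.865/(0.0499−0.409) × (0.004341−0.5150) = (-0.9852)×(-0.5106) = 0.5031 mol/dm³.
Y_R = C_R/C_{A0} = 0.5031/0.865 = 0.582.

0.582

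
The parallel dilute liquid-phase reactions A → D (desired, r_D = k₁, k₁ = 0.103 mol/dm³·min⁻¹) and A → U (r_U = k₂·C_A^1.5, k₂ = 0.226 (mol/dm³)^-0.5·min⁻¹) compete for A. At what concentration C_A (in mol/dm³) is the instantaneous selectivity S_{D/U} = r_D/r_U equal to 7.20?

S_{D/U} = (k₁/k₂)·C_A^-1.5 ⇒ C_A = (S·k₂/k₁)^(1/(-1.5)).
= (7.20×0.226/0.103)^(-0.6667) = (15.80)^(-0.6667) = 0.159 mol/dm³.

0.159 mol/dm³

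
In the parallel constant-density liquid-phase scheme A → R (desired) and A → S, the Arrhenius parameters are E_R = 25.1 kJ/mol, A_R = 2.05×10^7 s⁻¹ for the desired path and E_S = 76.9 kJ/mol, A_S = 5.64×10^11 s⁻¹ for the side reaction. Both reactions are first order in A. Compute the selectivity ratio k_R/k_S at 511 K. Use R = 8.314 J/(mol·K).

k_R/k_S = (A_R/A_S)·exp[−(E_R−E_S)/(RT)] = (A_R/A_S)·exp[(E_S−E_R)/(RT)].
(E_S−E_R)/(RT) = (76.9−25.1)×10³/(8.314×511) = 51800/4248 = 12.19.
k_R/k_S = (2.05×10^7/5.64×10^11)·exp(12.19) = 3.635×10^-5 × 1.973×10^5 = 7.17.
Since E_R < E_S, lowering the temperature improves selectivity toward R.

7.17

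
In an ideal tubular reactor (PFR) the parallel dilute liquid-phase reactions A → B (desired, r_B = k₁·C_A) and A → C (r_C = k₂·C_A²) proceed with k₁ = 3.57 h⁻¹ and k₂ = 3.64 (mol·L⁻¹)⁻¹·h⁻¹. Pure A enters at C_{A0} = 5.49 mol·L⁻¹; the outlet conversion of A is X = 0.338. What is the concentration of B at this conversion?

0.331 mol·L⁻¹

C_A = C_{A0}(1−X) = 3.634 mol·L⁻¹.
Along a PFR/batch, dC_B/dC_A = −r_B/(r_B+r_C) = −k₁/(k₁+k₂·C_A).
Integrating from C_{A0} to C_A: C_B = (3.57/3.64)·ln[(3.57+3.64·5.49)/(3.57+3.64·3.63)] = 0.9808·ln(23.55/16.80) = 0.3315 mol·L⁻¹.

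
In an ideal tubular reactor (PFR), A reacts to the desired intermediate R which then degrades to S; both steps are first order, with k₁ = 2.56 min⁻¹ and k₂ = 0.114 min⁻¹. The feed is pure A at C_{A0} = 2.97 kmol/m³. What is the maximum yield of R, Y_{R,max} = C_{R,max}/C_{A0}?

At the optimum, C_{R,max}/C_{A0} = (k₁/k₂)^[k₂/(k₂−k₁)].
= (2.56/0.114)^(0.114/(0.114−2.56)) = (22.46)^(-0.04661) = 0.8650.

0.865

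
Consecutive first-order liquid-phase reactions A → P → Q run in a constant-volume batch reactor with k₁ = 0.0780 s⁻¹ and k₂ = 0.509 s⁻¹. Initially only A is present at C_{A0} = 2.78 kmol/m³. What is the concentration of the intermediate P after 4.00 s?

0.303 kmol/m³

The intermediate concentration in a first-order A→B→C sequence is C_P = k₁C_{A0}(e^(−k₁t) − e^(−k₂t))/(k₂−k₁).
e^(−k₁t) = e^(−0.0780×4.00) = e^(−0.3120) = 0.7320; e^(−k₂t) = e^(−2.036) = 0.1305.
C_P = 0.0780×2.78/(0.509−0.0780) × (0.7320−0.1305) = 0.5031×0.6014 = 0.3026 kmol/m³.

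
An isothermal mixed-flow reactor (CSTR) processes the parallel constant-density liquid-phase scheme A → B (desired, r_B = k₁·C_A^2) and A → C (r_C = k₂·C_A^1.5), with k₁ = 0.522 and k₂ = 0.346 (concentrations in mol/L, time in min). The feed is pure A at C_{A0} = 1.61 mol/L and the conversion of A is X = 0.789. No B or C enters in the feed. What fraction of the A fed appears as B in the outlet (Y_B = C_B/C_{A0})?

Exit C_A = C_{A0}(1−X) = 1.61×0.211 = 0.3397 mol/L.
In a CSTR the entire volume is at exit conditions, so r_B = 0.522×0.3397^2 = 0.06024 and r_C = 0.346×0.3397^1.5 = 0.06851.
Fraction of consumed A going to B: r_B/(r_B+r_C) = 0.4679.
C_B = 0.4679·C_{A0}·X = 0.4679×1.61×0.789 = 0.594 mol/L; Y_B = C_B/C_{A0} = 0.369.

0.369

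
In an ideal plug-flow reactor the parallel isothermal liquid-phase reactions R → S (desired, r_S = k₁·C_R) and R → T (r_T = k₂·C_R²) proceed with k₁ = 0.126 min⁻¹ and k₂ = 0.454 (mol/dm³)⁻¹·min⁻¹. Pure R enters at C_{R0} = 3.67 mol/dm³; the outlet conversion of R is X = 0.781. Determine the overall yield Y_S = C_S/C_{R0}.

0.0979

C_R = C_{R0}(1−X) = 0.8037 mol/dm³.
Along a PFR/batch, dC_S/dC_R = −r_S/(r_S+r_T) = −k₁/(k₁+k₂·C_R).
Integrating from C_{R0} to C_R: C_S = (0.126/0.454)·ln[(0.126+0.454·3.67)/(0.126+0.454·0.804)] = 0.2775·ln(1.792/0.4909) = 0.3594 mol/dm³.
Y_S = C_S/C_{R0} = 0.3594/3.67 = 0.0979.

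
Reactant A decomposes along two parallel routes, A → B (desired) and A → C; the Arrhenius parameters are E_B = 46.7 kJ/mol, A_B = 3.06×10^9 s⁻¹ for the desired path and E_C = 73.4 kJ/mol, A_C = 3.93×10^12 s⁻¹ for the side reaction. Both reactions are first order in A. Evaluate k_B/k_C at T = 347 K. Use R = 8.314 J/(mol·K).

With equal orders, S_{B/C} = k_B/k_C = (A_B/A_C)·exp[(E_C−E_B)/(RT)].
(E_C−E_B)/(RT) = (73.4−46.7)×10³/(8.314×347) = 26700/2885 = 9.255.
k_B/k_C = (3.06×10^9/3.93×10^12)·exp(9.255) = 7.786×10^-4 × 10456 = 8.14.

8.14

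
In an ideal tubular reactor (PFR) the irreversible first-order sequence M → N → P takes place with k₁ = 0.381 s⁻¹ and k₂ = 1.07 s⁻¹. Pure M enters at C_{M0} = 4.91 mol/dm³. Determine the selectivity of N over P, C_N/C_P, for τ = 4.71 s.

Solving the coupled first-order balances gives C_N(τ) = [k₁/(k₂−k₁)]·C_{M0}·(e^(−k₁τ) − e^(−k₂τ)).
e^(−k₁τ) = e^(−0.381×4.71) = e^(−1.795) = 0.1662; e^(−k₂τ) = e^(−5.040) = 0.006476.
C_N = 0.381×4.91/(1.07−0.381) × (0.1662−0.006476) = 2.715×0.1597 = 0.4337 mol/dm³.
C_M = C_{M0}e^(−k₁τ) = 0.8161 mol/dm³, so C_P = C_{M0}−C_M−C_N = 3.660 mol/dm³; C_N/C_P = 0.118.

0.118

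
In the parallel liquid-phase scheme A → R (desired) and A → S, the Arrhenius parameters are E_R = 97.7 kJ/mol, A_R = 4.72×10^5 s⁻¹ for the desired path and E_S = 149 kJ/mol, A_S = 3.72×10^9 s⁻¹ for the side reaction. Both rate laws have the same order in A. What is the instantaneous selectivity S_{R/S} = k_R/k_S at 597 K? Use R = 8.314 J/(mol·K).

3.91

Since both paths have the same order in A, the concentration cancels and S_{R/S} = k_R/k_S = (A_R/A_S)·exp[(E_S−E_R)/(RT)].
(E_S−E_R)/(RT) = (149−97.7)×10³/(8.314×597) = 51300/4963 = 10.34.
k_R/k_S = (4.72×10^5/3.72×10^9)·exp(10.34) = 1.269×10^-4 × 30808 = 3.91.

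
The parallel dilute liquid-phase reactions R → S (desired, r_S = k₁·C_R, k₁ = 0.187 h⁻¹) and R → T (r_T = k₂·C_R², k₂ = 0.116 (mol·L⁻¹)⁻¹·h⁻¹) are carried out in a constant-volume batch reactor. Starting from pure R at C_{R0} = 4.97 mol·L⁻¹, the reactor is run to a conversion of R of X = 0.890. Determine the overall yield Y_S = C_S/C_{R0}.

0.362

C_R = C_{R0}(1−X) = 0.5467 mol·L⁻¹.
Along a PFR/batch, dC_S/dC_R = −r_S/(r_S+r_T) = −k₁/(k₁+k₂·C_R).
Integrating from C_{R0} to C_R: C_S = (0.187/0.116)·ln[(0.187+0.116·4.97)/(0.187+0.116·0.547)] = 1.612·ln(0.7635/0.2504) = 1.797 mol·L⁻¹.
Y_S = C_S/C_{R0} = 1.797/4.97 = 0.362.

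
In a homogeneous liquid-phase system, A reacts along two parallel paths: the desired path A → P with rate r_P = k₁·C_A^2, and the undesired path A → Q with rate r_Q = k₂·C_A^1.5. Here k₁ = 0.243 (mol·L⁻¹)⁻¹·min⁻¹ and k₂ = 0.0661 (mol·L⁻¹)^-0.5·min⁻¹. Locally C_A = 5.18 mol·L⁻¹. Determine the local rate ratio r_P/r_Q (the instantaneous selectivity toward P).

8.37

S_{P/Q} = r_P/r_Q = (k₁·C_A^2)/(k₂·C_A^1.5) = (k₁/k₂)·C_A^0.5.
= (0.243×5.180^2) / (0.0661×5.180^1.5) = 6.520/0.7793 = 8.37.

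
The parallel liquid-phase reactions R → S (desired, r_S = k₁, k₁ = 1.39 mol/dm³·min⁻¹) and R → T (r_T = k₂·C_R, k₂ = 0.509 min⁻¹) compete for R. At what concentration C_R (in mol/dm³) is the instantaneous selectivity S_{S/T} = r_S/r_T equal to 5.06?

0.540 mol/dm³

S_{S/T} = (k₁/k₂)·C_R⁻¹ ⇒ C_R = (S·k₂/k₁)^(-1).
= (5.06×0.509/1.39)^(-1) = (1.853)^(-1) = 0.540 mol/dm³.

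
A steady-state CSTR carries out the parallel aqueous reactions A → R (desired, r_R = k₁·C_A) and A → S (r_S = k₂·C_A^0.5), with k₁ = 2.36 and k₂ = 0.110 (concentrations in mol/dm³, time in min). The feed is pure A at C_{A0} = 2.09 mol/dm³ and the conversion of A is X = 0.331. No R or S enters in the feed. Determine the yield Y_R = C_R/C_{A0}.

0.318

Exit C_A = C_{A0}(1−X) = 2.09×0.669 = 1.398 mol/dm³.
Rates in a CSTR are evaluated at the outlet concentration: r_R = 2.36×1.398 = 3.300, r_S = 0.110×1.398^0.5 = 0.1301.
Fraction of consumed A going to R: r_R/(r_R+r_S) = 0.9621.
C_R = 0.9621·C_{A0}·X = 0.9621×2.09×0.331 = 0.666 mol/dm³; Y_R = C_R/C_{A0} = 0.318.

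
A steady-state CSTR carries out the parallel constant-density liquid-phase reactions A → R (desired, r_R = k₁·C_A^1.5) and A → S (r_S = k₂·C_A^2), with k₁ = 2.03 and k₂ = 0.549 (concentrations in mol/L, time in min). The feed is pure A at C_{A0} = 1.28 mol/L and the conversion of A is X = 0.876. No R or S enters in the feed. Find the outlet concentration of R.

1.01 mol/L

Exit C_A = C_{A0}(1−X) = 1.28×0.124 = 0.1587 mol/L.
Rates in a CSTR are evaluated at the outlet concentration: r_R = 2.03×0.1587^1.5 = 0.1284, r_S = 0.549×0.1587^2 = 0.01383.
Fraction of consumed A going to R: r_R/(r_R+r_S) = 0.9027.
C_R = 0.9027·C_{A0}·X = 0.9027×1.28×0.876 = 1.01 mol/L.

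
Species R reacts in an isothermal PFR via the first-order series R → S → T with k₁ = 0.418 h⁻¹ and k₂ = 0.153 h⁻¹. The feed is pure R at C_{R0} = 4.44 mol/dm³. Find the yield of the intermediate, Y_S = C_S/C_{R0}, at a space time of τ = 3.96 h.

0.559

For first-order series with pure R initially, C_S(τ) = k₁C_{R0}/(k₂−k₁)·(e^(−k₁τ) − e^(−k₂τ)).
e^(−k₁τ) = e^(−0.418×3.96) = e^(−1.655) = 0.1910; e^(−k₂τ) = e^(−0.6059) = 0.5456.
C_S = 0.418×4.44/(0.153−0.418) × (0.1910−0.5456) = (-7.003)×(-0.3546) = 2.483 mol/dm³.
Y_S = C_S/C_{R0} = 2.483/4.44 = 0.559.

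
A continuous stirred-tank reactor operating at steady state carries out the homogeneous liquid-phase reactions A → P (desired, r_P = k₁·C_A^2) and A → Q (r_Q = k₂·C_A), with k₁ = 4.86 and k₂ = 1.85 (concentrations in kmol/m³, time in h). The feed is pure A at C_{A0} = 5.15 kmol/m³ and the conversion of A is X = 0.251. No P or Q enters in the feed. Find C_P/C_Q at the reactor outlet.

10.1

Exit C_A = C_{A0}(1−X) = 5.15×0.749 = 3.857 kmol/m³.
In a CSTR the entire volume is at exit conditions, so r_P = 4.86×3.857^2 = 72.31 and r_Q = 1.85×3.857 = 7.136.
Overall selectivity = C_P/C_Q = r_Pτ/(r_Qτ) = r_P/r_Q = 10.1.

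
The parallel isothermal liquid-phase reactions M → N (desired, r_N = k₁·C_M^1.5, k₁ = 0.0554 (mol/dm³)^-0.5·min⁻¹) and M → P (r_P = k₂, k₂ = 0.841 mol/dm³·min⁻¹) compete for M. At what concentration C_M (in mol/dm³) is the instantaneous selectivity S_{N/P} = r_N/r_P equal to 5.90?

20.0 mol/dm³

S_{N/P} = (k₁/k₂)·C_M^1.5 ⇒ C_M = (S·k₂/k₁)^(1/1.5).
= (5.90×0.841/0.0554)^(0.6667) = (89.56)^(0.6667) = 20.0 mol/dm³.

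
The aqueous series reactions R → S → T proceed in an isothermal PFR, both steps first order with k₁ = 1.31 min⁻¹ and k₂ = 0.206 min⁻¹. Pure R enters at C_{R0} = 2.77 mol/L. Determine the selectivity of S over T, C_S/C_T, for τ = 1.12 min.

6.62

Solving the coupled first-order balances gives C_S(τ) = [k₁/(k₂−k₁)]·C_{R0}·(e^(−k₁τ) − e^(−k₂τ)).
e^(−k₁τ) = e^(−1.31×1.12) = e^(−1.467) = 0.2306; e^(−k₂τ) = e^(−0.2307) = 0.7940.
C_S = 1.31×2.77/(0.206−1.31) × (0.2306−0.7940) = (-3.287)×(-0.5634) = 1.852 mol/L.
C_R = C_{R0}e^(−k₁τ) = 0.6387 mol/L, so C_T = C_{R0}−C_R−C_S = 0.2795 mol/L; C_S/C_T = 6.62.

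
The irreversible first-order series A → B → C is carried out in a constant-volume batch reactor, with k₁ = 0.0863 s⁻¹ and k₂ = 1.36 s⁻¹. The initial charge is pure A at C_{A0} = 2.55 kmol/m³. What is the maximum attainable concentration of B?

0.134 kmol/m³

At the optimum, C_{B,max}/C_{A0} = (k₁/k₂)^[k₂/(k₂−k₁)].
= (0.0863/1.36)^(1.36/(1.36−0.0863)) = (0.06346)^(1.068) = 0.05264.
C_{B,max} = 0.05264×2.55 = 0.134 kmol/m³.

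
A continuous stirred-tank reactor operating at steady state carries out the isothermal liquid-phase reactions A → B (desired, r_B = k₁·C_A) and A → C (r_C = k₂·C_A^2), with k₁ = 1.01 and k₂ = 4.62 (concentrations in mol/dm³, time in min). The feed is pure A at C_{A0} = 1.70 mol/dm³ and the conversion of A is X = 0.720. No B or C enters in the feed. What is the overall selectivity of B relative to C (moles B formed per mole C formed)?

0.459

Exit C_A = C_{A0}(1−X) = 1.70×0.280 = 0.4760 mol/dm³.
Rates in a CSTR are evaluated at the outlet concentration: r_B = 1.01×0.4760 = 0.4808, r_C = 4.62×0.4760^2 = 1.047.
Overall selectivity = C_B/C_C = r_Bτ/(r_Cτ) = r_B/r_C = 0.459.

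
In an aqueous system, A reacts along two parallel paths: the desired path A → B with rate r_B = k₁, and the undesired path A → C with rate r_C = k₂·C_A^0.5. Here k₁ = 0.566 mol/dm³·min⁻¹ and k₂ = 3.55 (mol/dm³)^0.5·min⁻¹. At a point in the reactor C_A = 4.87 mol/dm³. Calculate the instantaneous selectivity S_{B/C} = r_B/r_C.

0.0722

S_{B/C} = r_B/r_C = (k₁)/(k₂·C_A^0.5) = (k₁/k₂)·C_A^-0.5.
= (0.566) / (3.55×4.870^0.5) = 0.5660/7.834 = 0.0722.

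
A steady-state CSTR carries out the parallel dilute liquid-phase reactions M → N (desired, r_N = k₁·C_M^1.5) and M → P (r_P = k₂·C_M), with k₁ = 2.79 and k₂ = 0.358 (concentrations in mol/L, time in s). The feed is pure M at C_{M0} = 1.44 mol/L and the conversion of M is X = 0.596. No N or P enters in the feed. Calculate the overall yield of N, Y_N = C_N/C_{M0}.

Exit C_M = C_{M0}(1−X) = 1.44×0.404 = 0.5818 mol/L.
Rates in a CSTR are evaluated at the outlet concentration: r_N = 2.79×0.5818^1.5 = 1.238, r_P = 0.358×0.5818 = 0.2083.
Fraction of consumed M going to N: r_N/(r_N+r_P) = 0.8560.
C_N = 0.8560·C_{M0}·X = 0.8560×1.44×0.596 = 0.735 mol/L; Y_N = C_N/C_{M0} = 0.510.

0.510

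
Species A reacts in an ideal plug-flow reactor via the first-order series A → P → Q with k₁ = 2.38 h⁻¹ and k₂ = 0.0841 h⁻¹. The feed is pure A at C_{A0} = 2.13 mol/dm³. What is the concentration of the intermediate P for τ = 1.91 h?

1.86 mol/dm³

Solving the coupled first-order balances gives C_P(τ) = [k₁/(k₂−k₁)]·C_{A0}·(e^(−k₁τ) − e^(−k₂τ)).
e^(−k₁τ) = e^(−2.38×1.91) = e^(−4.546) = 0.01061; e^(−k₂τ) = e^(−0.1606) = 0.8516.
C_P = 2.38×2.13/(0.0841−2.38) × (0.01061−0.8516) = (-2.208)×(-0.8410) = 1.857 mol/dm³.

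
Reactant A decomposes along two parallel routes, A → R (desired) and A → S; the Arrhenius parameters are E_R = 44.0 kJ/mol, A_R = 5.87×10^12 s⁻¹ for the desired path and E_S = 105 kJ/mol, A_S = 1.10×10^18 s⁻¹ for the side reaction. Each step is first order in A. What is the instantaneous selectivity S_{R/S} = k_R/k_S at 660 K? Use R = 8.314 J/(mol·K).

0.359

k_R/k_S = (A_R/A_S)·exp[−(E_R−E_S)/(RT)] = (A_R/A_S)·exp[(E_S−E_R)/(RT)].
(E_S−E_R)/(RT) = (105−44.0)×10³/(8.314×660) = 61000/5487 = 11.12.
k_R/k_S = (5.87×10^12/1.10×10^18)·exp(11.12) = 5.336×10^-6 × 67285 = 0.359.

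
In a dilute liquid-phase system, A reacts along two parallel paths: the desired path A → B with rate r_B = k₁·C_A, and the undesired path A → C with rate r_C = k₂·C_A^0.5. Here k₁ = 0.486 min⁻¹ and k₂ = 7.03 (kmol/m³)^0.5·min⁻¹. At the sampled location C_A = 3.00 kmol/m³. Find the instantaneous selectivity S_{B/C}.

0.120

S_{B/C} = r_B/r_C = (k₁·C_A)/(k₂·C_A^0.5) = (k₁/k₂)·C_A^0.5.
= (0.486×3.000) / (7.03×3.000^0.5) = 1.458/12.18 = 0.120.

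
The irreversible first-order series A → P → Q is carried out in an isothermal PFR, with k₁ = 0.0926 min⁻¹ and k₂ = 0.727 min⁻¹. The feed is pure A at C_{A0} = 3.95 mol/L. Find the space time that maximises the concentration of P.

Setting dC_P/dτ = 0 gives τ_opt = ln(k₂/k₁)/(k₂−k₁).
= ln(0.727/0.0926)/(0.727−0.0926) = ln(7.851)/0.6344 = 2.061/0.6344 = 3.25 min.

3.25 min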